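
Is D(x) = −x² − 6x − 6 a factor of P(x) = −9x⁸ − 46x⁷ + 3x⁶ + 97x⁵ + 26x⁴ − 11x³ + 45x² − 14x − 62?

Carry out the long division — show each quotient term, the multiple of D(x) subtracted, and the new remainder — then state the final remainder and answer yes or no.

R(x) = −2x − 8, so D(x) is not a factor of P(x). no

Step 1: lead(−9x⁸ − 46x⁷ + 3x⁶ + 97x⁵ + 26x⁴ − 11x³ + 45x² − 14x − 62) ÷ lead(D) = −9x⁸ ÷ −x² = 9x⁶. Subtract (9x⁶)·D = −9x⁸ − 54x⁷ − 54x⁶. Remainder: 8x⁷ + 57x⁶ + 97x⁵ + 26x⁴ − 11x³ + 45x² − 14x − 62.
Step 2: lead(8x⁷ + 57x⁶ + 97x⁵ + 26x⁴ − 11x³ + 45x² − 14x − 62) ÷ lead(D) = 8x⁷ ÷ −x² = −8x⁵. Subtract (−8x⁵)·D = 8x⁷ + 48x⁶ + 48x⁵. Remainder: 9x⁶ + 49x⁵ + 26x⁴ − 11x³ + 45x² − 14x − 62.
Step 3: lead(9x⁶ + 49x⁵ + 26x⁴ − 11x³ + 45x² − 14x − 62) ÷ lead(D) = 9x⁶ ÷ −x² = −9x⁴. Subtract (−9x⁴)·D = 9x⁶ + 54x⁵ + 54x⁴. Remainder: −5x⁵ − 28x⁴ − 11x³ + 45x² − 14x − 62.
Step 4: lead(−5x⁵ − 28x⁴ − 11x³ + 45x² − 14x − 62) ÷ lead(D) = −5x⁵ ÷ −x² = 5x³. Subtract (5x³)·D = −5x⁵ − 30x⁴ − 30x³. Remainder: 2x⁴ + 19x³ + 45x² − 14x − 62.
Step 5: lead(2x⁴ + 19x³ + 45x² − 14x − 62) ÷ lead(D) = 2x⁴ ÷ −x² = −2x². Subtract (−2x²)·D = 2x⁴ + 12x³ + 12x². Remainder: 7x³ + 33x² − 14x − 62.
Step 6: lead(7x³ + 33x² − 14x − 62) ÷ lead(D) = 7x³ ÷ −x² = −7x. Subtract (−7x)·D = 7x³ + 42x² + 42x. Remainder: −9x² − 56x − 62.
Step 7: lead(−9x² − 56x − 62) ÷ lead(D) = −9x² ÷ −x² = 9. Subtract (9)·D = −9x² − 54x − 54. Remainder: −2x − 8.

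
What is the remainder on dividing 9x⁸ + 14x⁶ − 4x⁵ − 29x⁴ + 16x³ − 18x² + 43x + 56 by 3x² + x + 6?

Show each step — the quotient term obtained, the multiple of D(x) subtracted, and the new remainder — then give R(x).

Step 1: lead(9x⁸ + 14x⁶ − 4x⁵ − 29x⁴ + 16x³ − 18x² + 43x + 56) ÷ lead(D) = 9x⁸ ÷ 3x² = 3x⁶. Subtract (3x⁶)·D = 9x⁸ + 3x⁷ + 18x⁶. Remainder: −3x⁷ − 4x⁶ − 4x⁵ − 29x⁴ + 16x³ − 18x² + 43x + 56.
Step 2: lead(−3x⁷ − 4x⁶ − 4x⁵ − 29x⁴ + 16x³ − 18x² + 43x + 56) ÷ lead(D) = −3x⁷ ÷ 3x² = −x⁵. Subtract (−x⁵)·D = −3x⁷ − x⁶ − 6x⁵. Remainder: −3x⁶ + 2x⁵ − 29x⁴ + 16x³ − 18x² + 43x + 56.
Step 3: lead(−3x⁶ + 2x⁵ − 29x⁴ + 16x³ − 18x² + 43x + 56) ÷ lead(D) = −3x⁶ ÷ 3x² = −x⁴. Subtract (−x⁴)·D = −3x⁶ − x⁵ − 6x⁴. Remainder: 3x⁵ − 23x⁴ + 16x³ − 18x² + 43x + 56.
Step 4: lead(3x⁵ − 23x⁴ + 16x³ − 18x² + 43x + 56) ÷ lead(D) = 3x⁵ ÷ 3x² = x³. Subtract (x³)·D = 3x⁵ + x⁴ + 6x³. Remainder: −24x⁴ + 10x³ − 18x² + 43x + 56.
Step 5: lead(−24x⁴ + 10x³ − 18x² + 43x + 56) ÷ lead(D) = −24x⁴ ÷ 3x² = −8x². Subtract (−8x²)·D = −24x⁴ − 8x³ − 48x². Remainder: 18x³ + 30x² + 43x + 56.
Step 6: lead(18x³ + 30x² + 43x + 56) ÷ lead(D) = 18x³ ÷ 3x² = 6x. Subtract (6x)·D = 18x³ + 6x² + 36x. Remainder: 24x² + 7x + 56.
Step 7: lead(24x² + 7x + 56) ÷ lead(D) = 24x² ÷ 3x² = 8. Subtract (8)·D = 24x² + 8x + 48. Remainder: −x + 8.

R(x) = −x + 8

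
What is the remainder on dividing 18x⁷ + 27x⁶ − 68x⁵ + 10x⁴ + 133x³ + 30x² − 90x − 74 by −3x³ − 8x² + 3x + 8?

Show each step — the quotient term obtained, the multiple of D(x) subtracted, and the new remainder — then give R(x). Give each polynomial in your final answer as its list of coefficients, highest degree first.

R = [-5, -7, -2]

Step 1: lead(18x⁷ + 27x⁶ − 68x⁵ + 10x⁴ + 133x³ + 30x² − 90x − 74) ÷ lead(D) = 18x⁷ ÷ −3x³ = −6x⁴. Subtract (−6x⁴)·D = 18x⁷ + 48x⁶ − 18x⁵ − 48x⁴. Remainder: −21x⁶ − 50x⁵ + 58x⁴ + 133x³ + 30x² − 90x − 74.
Step 2: lead(−21x⁶ − 50x⁵ + 58x⁴ + 133x³ + 30x² − 90x − 74) ÷ lead(D) = −21x⁶ ÷ −3x³ = 7x³. Subtract (7x³)·D = −21x⁶ − 56x⁵ + 21x⁴ + 56x³. Remainder: 6x⁵ + 37x⁴ + 77x³ + 30x² − 90x − 74.
Step 3: lead(6x⁵ + 37x⁴ + 77x³ + 30x² − 90x − 74) ÷ lead(D) = 6x⁵ ÷ −3x³ = −2x². Subtract (−2x²)·D = 6x⁵ + 16x⁴ − 6x³ − 16x². Remainder: 21x⁴ + 83x³ + 46x² − 90x − 74.
Step 4: lead(21x⁴ + 83x³ + 46x² − 90x − 74) ÷ lead(D) = 21x⁴ ÷ −3x³ = −7x. Subtract (−7x)·D = 21x⁴ + 56x³ − 21x² − 56x. Remainder: 27x³ + 67x² − 34x − 74.
Step 5: lead(27x³ + 67x² − 34x − 74) ÷ lead(D) = 27x³ ÷ −3x³ = −9. Subtract (−9)·D = 27x³ + 72x² − 27x − 72. Remainder: −5x² − 7x − 2.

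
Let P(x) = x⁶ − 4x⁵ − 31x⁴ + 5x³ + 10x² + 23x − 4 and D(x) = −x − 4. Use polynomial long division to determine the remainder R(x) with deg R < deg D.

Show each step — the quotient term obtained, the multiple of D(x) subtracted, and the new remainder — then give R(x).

R(x) = 0

Step 1: lead(x⁶ − 4x⁵ − 31x⁴ + 5x³ + 10x² + 23x − 4) ÷ lead(D) = x⁶ ÷ −x = −x⁵. Subtract (−x⁵)·D = x⁶ + 4x⁵. Remainder: −8x⁵ − 31x⁴ + 5x³ + 10x² + 23x − 4.
Step 2: lead(−8x⁵ − 31x⁴ + 5x³ + 10x² + 23x − 4) ÷ lead(D) = −8x⁵ ÷ −x = 8x⁴. Subtract (8x⁴)·D = −8x⁵ − 32x⁴. Remainder: x⁴ + 5x³ + 10x² + 23x − 4.
Step 3: lead(x⁴ + 5x³ + 10x² + 23x − 4) ÷ lead(D) = x⁴ ÷ −x = −x³. Subtract (−x³)·D = x⁴ + 4x³. Remainder: x³ + 10x² + 23x − 4.
Step 4: lead(x³ + 10x² + 23x − 4) ÷ lead(D) = x³ ÷ −x = −x². Subtract (−x²)·D = x³ + 4x². Remainder: 6x² + 23x − 4.
Step 5: lead(6x² + 23x − 4) ÷ lead(D) = 6x² ÷ −x = −6x. Subtract (−6x)·D = 6x² + 24x. Remainder: −x − 4.
Step 6: lead(−x − 4) ÷ lead(D) = −x ÷ −x = 1. Subtract (1)·D = −x − 4. Remainder: 0.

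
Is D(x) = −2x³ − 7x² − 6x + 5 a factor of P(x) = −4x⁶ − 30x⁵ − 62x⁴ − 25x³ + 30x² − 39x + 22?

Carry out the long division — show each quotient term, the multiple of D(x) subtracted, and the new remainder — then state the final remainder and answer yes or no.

Step 1: lead(−4x⁶ − 30x⁵ − 62x⁴ − 25x³ + 30x² − 39x + 22) ÷ lead(D) = −4x⁶ ÷ −2x³ = 2x³. Subtract (2x³)·D = −4x⁶ − 14x⁵ − 12x⁴ + 10x³. Remainder: −16x⁵ − 50x⁴ − 35x³ + 30x² − 39x + 22.
Step 2: lead(−16x⁵ − 50x⁴ − 35x³ + 30x² − 39x + 22) ÷ lead(D) = −16x⁵ ÷ −2x³ = 8x². Subtract (8x²)·D = −16x⁵ − 56x⁴ − 48x³ + 40x². Remainder: 6x⁴ + 13x³ − 10x² − 39x + 22.
Step 3: lead(6x⁴ + 13x³ − 10x² − 39x + 22) ÷ lead(D) = 6x⁴ ÷ −2x³ = −3x. Subtract (−3x)·D = 6x⁴ + 21x³ + 18x² − 15x. Remainder: −8x³ − 28x² − 24x + 22.
Step 4: lead(−8x³ − 28x² − 24x + 22) ÷ lead(D) = −8x³ ÷ −2x³ = 4. Subtract (4)·D = −8x³ − 28x² − 24x + 20. Remainder: 2.

R(x) = 2, so D(x) is not a factor of P(x). no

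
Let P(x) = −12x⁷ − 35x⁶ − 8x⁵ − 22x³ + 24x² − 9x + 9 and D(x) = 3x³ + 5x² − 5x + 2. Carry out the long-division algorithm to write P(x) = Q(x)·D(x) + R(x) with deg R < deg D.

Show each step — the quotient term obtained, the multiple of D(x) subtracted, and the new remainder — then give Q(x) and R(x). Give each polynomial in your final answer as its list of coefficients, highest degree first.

Step 1: lead(−12x⁷ − 35x⁶ − 8x⁵ − 22x³ + 24x² − 9x + 9) ÷ lead(D) = −12x⁷ ÷ 3x³ = −4x⁴. Subtract (−4x⁴)·D = −12x⁷ − 20x⁶ + 20x⁵ − 8x⁴. Remainder: −15x⁶ − 28x⁵ + 8x⁴ − 22x³ + 24x² − 9x + 9.
Step 2: lead(−15x⁶ − 28x⁵ + 8x⁴ − 22x³ + 24x² − 9x + 9) ÷ lead(D) = −15x⁶ ÷ 3x³ = −5x³. Subtract (−5x³)·D = −15x⁶ − 25x⁵ + 25x⁴ − 10x³. Remainder: −3x⁵ − 17x⁴ − 12x³ + 24x² − 9x + 9.
Step 3: lead(−3x⁵ − 17x⁴ − 12x³ + 24x² − 9x + 9) ÷ lead(D) = −3x⁵ ÷ 3x³ = −x². Subtract (−x²)·D = −3x⁵ − 5x⁴ + 5x³ − 2x². Remainder: −12x⁴ − 17x³ + 26x² − 9x + 9.
Step 4: lead(−12x⁴ − 17x³ + 26x² − 9x + 9) ÷ lead(D) = −12x⁴ ÷ 3x³ = −4x. Subtract (−4x)·D = −12x⁴ − 20x³ + 20x² − 8x. Remainder: 3x³ + 6x² − x + 9.
Step 5: lead(3x³ + 6x² − x + 9) ÷ lead(D) = 3x³ ÷ 3x³ = 1. Subtract (1)·D = 3x³ + 5x² − 5x + 2. Remainder: x² + 4x + 7.

Q = [-4, -5, -1, -4, 1]; R = [1, 4, 7]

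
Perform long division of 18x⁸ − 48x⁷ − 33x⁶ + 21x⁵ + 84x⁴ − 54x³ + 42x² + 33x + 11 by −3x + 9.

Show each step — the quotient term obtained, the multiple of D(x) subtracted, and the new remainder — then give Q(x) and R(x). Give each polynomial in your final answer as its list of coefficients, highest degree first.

Q = [-6, -2, 5, 8, -4, 6, 4, 1]; R = [2]

Step 1: lead(18x⁸ − 48x⁷ − 33x⁶ + 21x⁵ + 84x⁴ − 54x³ + 42x² + 33x + 11) ÷ lead(D) = 18x⁸ ÷ −3x = −6x⁷. Subtract (−6x⁷)·D = 18x⁸ − 54x⁷. Remainder: 6x⁷ − 33x⁶ + 21x⁵ + 84x⁴ − 54x³ + 42x² + 33x + 11.
Step 2: lead(6x⁷ − 33x⁶ + 21x⁵ + 84x⁴ − 54x³ + 42x² + 33x + 11) ÷ lead(D) = 6x⁷ ÷ −3x = −2x⁶. Subtract (−2x⁶)·D = 6x⁷ − 18x⁶. Remainder: −15x⁶ + 21x⁵ + 84x⁴ − 54x³ + 42x² + 33x + 11.
Step 3: lead(−15x⁶ + 21x⁵ + 84x⁴ − 54x³ + 42x² + 33x + 11) ÷ lead(D) = −15x⁶ ÷ −3x = 5x⁵. Subtract (5x⁵)·D = −15x⁶ + 45x⁵. Remainder: −24x⁵ + 84x⁴ − 54x³ + 42x² + 33x + 11.
Step 4: lead(−24x⁵ + 84x⁴ − 54x³ + 42x² + 33x + 11) ÷ lead(D) = −24x⁵ ÷ −3x = 8x⁴. Subtract (8x⁴)·D = −24x⁵ + 72x⁴. Remainder: 12x⁴ − 54x³ + 42x² + 33x + 11.
Step 5: lead(12x⁴ − 54x³ + 42x² + 33x + 11) ÷ lead(D) = 12x⁴ ÷ −3x = −4x³. Subtract (−4x³)·D = 12x⁴ − 36x³. Remainder: −18x³ + 42x² + 33x + 11.
Step 6: lead(−18x³ + 42x² + 33x + 11) ÷ lead(D) = −18x³ ÷ −3x = 6x². Subtract (6x²)·D = −18x³ + 54x². Remainder: −12x² + 33x + 11.
Step 7: lead(−12x² + 33x + 11) ÷ lead(D) = −12x² ÷ −3x = 4x. Subtract (4x)·D = −12x² + 36x. Remainder: −3x + 11.
Step 8: lead(−3x + 11) ÷ lead(D) = −3x ÷ −3x = 1. Subtract (1)·D = −3x + 9. Remainder: 2.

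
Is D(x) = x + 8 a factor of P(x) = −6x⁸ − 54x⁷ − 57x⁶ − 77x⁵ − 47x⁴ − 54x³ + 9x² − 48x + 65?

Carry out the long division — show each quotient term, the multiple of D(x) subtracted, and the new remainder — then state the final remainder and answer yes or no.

R(x) = 1, so D(x) is not a factor of P(x). no

Step 1: lead(−6x⁸ − 54x⁷ − 57x⁶ − 77x⁵ − 47x⁴ − 54x³ + 9x² − 48x + 65) ÷ lead(D) = −6x⁸ ÷ x = −6x⁷. Subtract (−6x⁷)·D = −6x⁸ − 48x⁷. Remainder: −6x⁷ − 57x⁶ − 77x⁵ − 47x⁴ − 54x³ + 9x² − 48x + 65.
Step 2: lead(−6x⁷ − 57x⁶ − 77x⁵ − 47x⁴ − 54x³ + 9x² − 48x + 65) ÷ lead(D) = −6x⁷ ÷ x = −6x⁶. Subtract (−6x⁶)·D = −6x⁷ − 48x⁶. Remainder: −9x⁶ − 77x⁵ − 47x⁴ − 54x³ + 9x² − 48x + 65.
Step 3: lead(−9x⁶ − 77x⁵ − 47x⁴ − 54x³ + 9x² − 48x + 65) ÷ lead(D) = −9x⁶ ÷ x = −9x⁵. Subtract (−9x⁵)·D = −9x⁶ − 72x⁵. Remainder: −5x⁵ − 47x⁴ − 54x³ + 9x² − 48x + 65.
Step 4: lead(−5x⁵ − 47x⁴ − 54x³ + 9x² − 48x + 65) ÷ lead(D) = −5x⁵ ÷ x = −5x⁴. Subtract (−5x⁴)·D = −5x⁵ − 40x⁴. Remainder: −7x⁴ − 54x³ + 9x² − 48x + 65.
Step 5: lead(−7x⁴ − 54x³ + 9x² − 48x + 65) ÷ lead(D) = −7x⁴ ÷ x = −7x³. Subtract (−7x³)·D = −7x⁴ − 56x³. Remainder: 2x³ + 9x² − 48x + 65.
Step 6: lead(2x³ + 9x² − 48x + 65) ÷ lead(D) = 2x³ ÷ x = 2x². Subtract (2x²)·D = 2x³ + 16x². Remainder: −7x² − 48x + 65.
Step 7: lead(−7x² − 48x + 65) ÷ lead(D) = −7x² ÷ x = −7x. Subtract (−7x)·D = −7x² − 56x. Remainder: 8x + 65.
Step 8: lead(8x + 65) ÷ lead(D) = 8x ÷ x = 8. Subtract (8)·D = 8x + 64. Remainder: 1.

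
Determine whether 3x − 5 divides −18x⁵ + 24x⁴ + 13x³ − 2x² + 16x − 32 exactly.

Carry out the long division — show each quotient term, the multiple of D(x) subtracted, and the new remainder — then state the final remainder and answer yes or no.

R(x) = 3, so D(x) is not a factor of P(x). no

Step 1: lead(−18x⁵ + 24x⁴ + 13x³ − 2x² + 16x − 32) ÷ lead(D) = −18x⁵ ÷ 3x = −6x⁴. Subtract (−6x⁴)·D = −18x⁵ + 30x⁴. Remainder: −6x⁴ + 13x³ − 2x² + 16x − 32.
Step 2: lead(−6x⁴ + 13x³ − 2x² + 16x − 32) ÷ lead(D) = −6x⁴ ÷ 3x = −2x³. Subtract (−2x³)·D = −6x⁴ + 10x³. Remainder: 3x³ − 2x² + 16x − 32.
Step 3: lead(3x³ − 2x² + 16x − 32) ÷ lead(D) = 3x³ ÷ 3x = x². Subtract (x²)·D = 3x³ − 5x². Remainder: 3x² + 16x − 32.
Step 4: lead(3x² + 16x − 32) ÷ lead(D) = 3x² ÷ 3x = x. Subtract (x)·D = 3x² − 5x. Remainder: 21x − 32.
Step 5: lead(21x − 32) ÷ lead(D) = 21x ÷ 3x = 7. Subtract (7)·D = 21x − 35. Remainder: 3.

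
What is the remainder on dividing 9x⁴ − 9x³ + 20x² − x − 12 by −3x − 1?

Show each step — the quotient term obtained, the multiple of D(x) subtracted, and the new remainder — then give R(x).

R(x) = −9

Step 1: lead(9x⁴ − 9x³ + 20x² − x − 12) ÷ lead(D) = 9x⁴ ÷ −3x = −3x³. Subtract (−3x³)·D = 9x⁴ + 3x³. Remainder: −12x³ + 20x² − x − 12.
Step 2: lead(−12x³ + 20x² − x − 12) ÷ lead(D) = −12x³ ÷ −3x = 4x². Subtract (4x²)·D = −12x³ − 4x². Remainder: 24x² − x − 12.
Step 3: lead(24x² − x − 12) ÷ lead(D) = 24x² ÷ −3x = −8x. Subtract (−8x)·D = 24x² + 8x. Remainder: −9x − 12.
Step 4: lead(−9x − 12) ÷ lead(D) = −9x ÷ −3x = 3. Subtract (3)·D = −9x − 3. Remainder: −9.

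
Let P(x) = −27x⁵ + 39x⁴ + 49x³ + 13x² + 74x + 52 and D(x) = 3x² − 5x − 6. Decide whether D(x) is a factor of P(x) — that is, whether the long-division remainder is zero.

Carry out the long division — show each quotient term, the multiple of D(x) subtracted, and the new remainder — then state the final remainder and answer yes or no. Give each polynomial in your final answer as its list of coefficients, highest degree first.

Step 1: lead(−27x⁵ + 39x⁴ + 49x³ + 13x² + 74x + 52) ÷ lead(D) = −27x⁵ ÷ 3x² = −9x³. Subtract (−9x³)·D = −27x⁵ + 45x⁴ + 54x³. Remainder: −6x⁴ − 5x³ + 13x² + 74x + 52.
Step 2: lead(−6x⁴ − 5x³ + 13x² + 74x + 52) ÷ lead(D) = −6x⁴ ÷ 3x² = −2x². Subtract (−2x²)·D = −6x⁴ + 10x³ + 12x². Remainder: −15x³ + x² + 74x + 52.
Step 3: lead(−15x³ + x² + 74x + 52) ÷ lead(D) = −15x³ ÷ 3x² = −5x. Subtract (−5x)·D = −15x³ + 25x² + 30x. Remainder: −24x² + 44x + 52.
Step 4: lead(−24x² + 44x + 52) ÷ lead(D) = −24x² ÷ 3x² = −8. Subtract (−8)·D = −24x² + 40x + 48. Remainder: 4x + 4.

R = [4, 4], so D(x) is not a factor of P(x). no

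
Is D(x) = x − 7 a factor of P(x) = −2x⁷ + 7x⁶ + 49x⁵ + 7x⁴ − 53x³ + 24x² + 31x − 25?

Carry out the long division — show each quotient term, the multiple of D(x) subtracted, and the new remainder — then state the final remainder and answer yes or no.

R(x) = −4, so D(x) is not a factor of P(x). no

Step 1: lead(−2x⁷ + 7x⁶ + 49x⁵ + 7x⁴ − 53x³ + 24x² + 31x − 25) ÷ lead(D) = −2x⁷ ÷ x = −2x⁶. Subtract (−2x⁶)·D = −2x⁷ + 14x⁶. Remainder: −7x⁶ + 49x⁵ + 7x⁴ − 53x³ + 24x² + 31x − 25.
Step 2: lead(−7x⁶ + 49x⁵ + 7x⁴ − 53x³ + 24x² + 31x − 25) ÷ lead(D) = −7x⁶ ÷ x = −7x⁵. Subtract (−7x⁵)·D = −7x⁶ + 49x⁵. Remainder: 7x⁴ − 53x³ + 24x² + 31x − 25.
Step 3: lead(7x⁴ − 53x³ + 24x² + 31x − 25) ÷ lead(D) = 7x⁴ ÷ x = 7x³. Subtract (7x³)·D = 7x⁴ − 49x³. Remainder: −4x³ + 24x² + 31x − 25.
Step 4: lead(−4x³ + 24x² + 31x − 25) ÷ lead(D) = −4x³ ÷ x = −4x². Subtract (−4x²)·D = −4x³ + 28x². Remainder: −4x² + 31x − 25.
Step 5: lead(−4x² + 31x − 25) ÷ lead(D) = −4x² ÷ x = −4x. Subtract (−4x)·D = −4x² + 28x. Remainder: 3x − 25.
Step 6: lead(3x − 25) ÷ lead(D) = 3x ÷ x = 3. Subtract (3)·D = 3x − 21. Remainder: −4.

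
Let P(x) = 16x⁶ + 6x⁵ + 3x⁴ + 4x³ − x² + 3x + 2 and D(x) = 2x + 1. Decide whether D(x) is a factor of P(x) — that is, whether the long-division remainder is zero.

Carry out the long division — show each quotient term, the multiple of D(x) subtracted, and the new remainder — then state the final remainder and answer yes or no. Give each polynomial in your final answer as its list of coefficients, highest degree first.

Step 1: lead(16x⁶ + 6x⁵ + 3x⁴ + 4x³ − x² + 3x + 2) ÷ lead(D) = 16x⁶ ÷ 2x = 8x⁵. Subtract (8x⁵)·D = 16x⁶ + 8x⁵. Remainder: −2x⁵ + 3x⁴ + 4x³ − x² + 3x + 2.
Step 2: lead(−2x⁵ + 3x⁴ + 4x³ − x² + 3x + 2) ÷ lead(D) = −2x⁵ ÷ 2x = −x⁴. Subtract (−x⁴)·D = −2x⁵ − x⁴. Remainder: 4x⁴ + 4x³ − x² + 3x + 2.
Step 3: lead(4x⁴ + 4x³ − x² + 3x + 2) ÷ lead(D) = 4x⁴ ÷ 2x = 2x³. Subtract (2x³)·D = 4x⁴ + 2x³. Remainder: 2x³ − x² + 3x + 2.
Step 4: lead(2x³ − x² + 3x + 2) ÷ lead(D) = 2x³ ÷ 2x = x². Subtract (x²)·D = 2x³ + x². Remainder: −2x² + 3x + 2.
Step 5: lead(−2x² + 3x + 2) ÷ lead(D) = −2x² ÷ 2x = −x. Subtract (−x)·D = −2x² − x. Remainder: 4x + 2.
Step 6: lead(4x + 2) ÷ lead(D) = 4x ÷ 2x = 2. Subtract (2)·D = 4x + 2. Remainder: 0.

R = [0], so D(x) is a factor of P(x). yes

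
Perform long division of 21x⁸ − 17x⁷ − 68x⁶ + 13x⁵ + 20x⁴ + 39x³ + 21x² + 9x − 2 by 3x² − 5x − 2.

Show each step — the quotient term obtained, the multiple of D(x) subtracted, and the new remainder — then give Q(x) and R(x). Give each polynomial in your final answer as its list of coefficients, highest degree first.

Q = [7, 6, -8, -5, -7, -2, -1]; R = [-4]

Step 1: lead(21x⁸ − 17x⁷ − 68x⁶ + 13x⁵ + 20x⁴ + 39x³ + 21x² + 9x − 2) ÷ lead(D) = 21x⁸ ÷ 3x² = 7x⁶. Subtract (7x⁶)·D = 21x⁸ − 35x⁷ − 14x⁶. Remainder: 18x⁷ − 54x⁶ + 13x⁵ + 20x⁴ + 39x³ + 21x² + 9x − 2.
Step 2: lead(18x⁷ − 54x⁶ + 13x⁵ + 20x⁴ + 39x³ + 21x² + 9x − 2) ÷ lead(D) = 18x⁷ ÷ 3x² = 6x⁵. Subtract (6x⁵)·D = 18x⁷ − 30x⁶ − 12x⁵. Remainder: −24x⁶ + 25x⁵ + 20x⁴ + 39x³ + 21x² + 9x − 2.
Step 3: lead(−24x⁶ + 25x⁵ + 20x⁴ + 39x³ + 21x² + 9x − 2) ÷ lead(D) = −24x⁶ ÷ 3x² = −8x⁴. Subtract (−8x⁴)·D = −24x⁶ + 40x⁵ + 16x⁴. Remainder: −15x⁵ + 4x⁴ + 39x³ + 21x² + 9x − 2.
Step 4: lead(−15x⁵ + 4x⁴ + 39x³ + 21x² + 9x − 2) ÷ lead(D) = −15x⁵ ÷ 3x² = −5x³. Subtract (−5x³)·D = −15x⁵ + 25x⁴ + 10x³. Remainder: −21x⁴ + 29x³ + 21x² + 9x − 2.
Step 5: lead(−21x⁴ + 29x³ + 21x² + 9x − 2) ÷ lead(D) = −21x⁴ ÷ 3x² = −7x². Subtract (−7x²)·D = −21x⁴ + 35x³ + 14x². Remainder: −6x³ + 7x² + 9x − 2.
Step 6: lead(−6x³ + 7x² + 9x − 2) ÷ lead(D) = −6x³ ÷ 3x² = −2x. Subtract (−2x)·D = −6x³ + 10x² + 4x. Remainder: −3x² + 5x − 2.
Step 7: lead(−3x² + 5x − 2) ÷ lead(D) = −3x² ÷ 3x² = −1. Subtract (−1)·D = −3x² + 5x + 2. Remainder: −4.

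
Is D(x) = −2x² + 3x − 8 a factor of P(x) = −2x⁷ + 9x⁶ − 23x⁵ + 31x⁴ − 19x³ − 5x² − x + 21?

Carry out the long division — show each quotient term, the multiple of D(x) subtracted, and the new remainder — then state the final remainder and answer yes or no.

R(x) = −3, so D(x) is not a factor of P(x). no

Step 1: lead(−2x⁷ + 9x⁶ − 23x⁵ + 31x⁴ − 19x³ − 5x² − x + 21) ÷ lead(D) = −2x⁷ ÷ −2x² = x⁵. Subtract (x⁵)·D = −2x⁷ + 3x⁶ − 8x⁵. Remainder: 6x⁶ − 15x⁵ + 31x⁴ − 19x³ − 5x² − x + 21.
Step 2: lead(6x⁶ − 15x⁵ + 31x⁴ − 19x³ − 5x² − x + 21) ÷ lead(D) = 6x⁶ ÷ −2x² = −3x⁴. Subtract (−3x⁴)·D = 6x⁶ − 9x⁵ + 24x⁴. Remainder: −6x⁵ + 7x⁴ − 19x³ − 5x² − x + 21.
Step 3: lead(−6x⁵ + 7x⁴ − 19x³ − 5x² − x + 21) ÷ lead(D) = −6x⁵ ÷ −2x² = 3x³. Subtract (3x³)·D = −6x⁵ + 9x⁴ − 24x³. Remainder: −2x⁴ + 5x³ − 5x² − x + 21.
Step 4: lead(−2x⁴ + 5x³ − 5x² − x + 21) ÷ lead(D) = −2x⁴ ÷ −2x² = x². Subtract (x²)·D = −2x⁴ + 3x³ − 8x². Remainder: 2x³ + 3x² − x + 21.
Step 5: lead(2x³ + 3x² − x + 21) ÷ lead(D) = 2x³ ÷ −2x² = −x. Subtract (−x)·D = 2x³ − 3x² + 8x. Remainder: 6x² − 9x + 21.
Step 6: lead(6x² − 9x + 21) ÷ lead(D) = 6x² ÷ −2x² = −3. Subtract (−3)·D = 6x² − 9x + 24. Remainder: −3.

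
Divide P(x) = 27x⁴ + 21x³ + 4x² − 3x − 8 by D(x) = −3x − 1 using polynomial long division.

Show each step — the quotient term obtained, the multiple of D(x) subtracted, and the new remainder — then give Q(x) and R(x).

Q(x) = −9x³ − 4x² + 1; R(x) = −7

Step 1: lead(27x⁴ + 21x³ + 4x² − 3x − 8) ÷ lead(D) = 27x⁴ ÷ −3x = −9x³. Subtract (−9x³)·D = 27x⁴ + 9x³. Remainder: 12x³ + 4x² − 3x − 8.
Step 2: lead(12x³ + 4x² − 3x − 8) ÷ lead(D) = 12x³ ÷ −3x = −4x². Subtract (−4x²)·D = 12x³ + 4x². Remainder: −3x − 8.
Step 3: lead(−3x − 8) ÷ lead(D) = −3x ÷ −3x = 1. Subtract (1)·D = −3x − 1. Remainder: −7.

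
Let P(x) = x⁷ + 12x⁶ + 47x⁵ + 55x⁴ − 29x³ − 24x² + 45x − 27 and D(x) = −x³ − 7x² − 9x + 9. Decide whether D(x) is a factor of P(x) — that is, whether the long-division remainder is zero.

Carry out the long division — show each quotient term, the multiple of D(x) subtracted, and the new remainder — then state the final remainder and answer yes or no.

R(x) = 0, so D(x) is a factor of P(x). yes

Step 1: lead(x⁷ + 12x⁶ + 47x⁵ + 55x⁴ − 29x³ − 24x² + 45x − 27) ÷ lead(D) = x⁷ ÷ −x³ = −x⁴. Subtract (−x⁴)·D = x⁷ + 7x⁶ + 9x⁵ − 9x⁴. Remainder: 5x⁶ + 38x⁵ + 64x⁴ − 29x³ − 24x² + 45x − 27.
Step 2: lead(5x⁶ + 38x⁵ + 64x⁴ − 29x³ − 24x² + 45x − 27) ÷ lead(D) = 5x⁶ ÷ −x³ = −5x³. Subtract (−5x³)·D = 5x⁶ + 35x⁵ + 45x⁴ − 45x³. Remainder: 3x⁵ + 19x⁴ + 16x³ − 24x² + 45x − 27.
Step 3: lead(3x⁵ + 19x⁴ + 16x³ − 24x² + 45x − 27) ÷ lead(D) = 3x⁵ ÷ −x³ = −3x². Subtract (−3x²)·D = 3x⁵ + 21x⁴ + 27x³ − 27x². Remainder: −2x⁴ − 11x³ + 3x² + 45x − 27.
Step 4: lead(−2x⁴ − 11x³ + 3x² + 45x − 27) ÷ lead(D) = −2x⁴ ÷ −x³ = 2x. Subtract (2x)·D = −2x⁴ − 14x³ − 18x² + 18x. Remainder: 3x³ + 21x² + 27x − 27.
Step 5: lead(3x³ + 21x² + 27x − 27) ÷ lead(D) = 3x³ ÷ −x³ = −3. Subtract (−3)·D = 3x³ + 21x² + 27x − 27. Remainder: 0.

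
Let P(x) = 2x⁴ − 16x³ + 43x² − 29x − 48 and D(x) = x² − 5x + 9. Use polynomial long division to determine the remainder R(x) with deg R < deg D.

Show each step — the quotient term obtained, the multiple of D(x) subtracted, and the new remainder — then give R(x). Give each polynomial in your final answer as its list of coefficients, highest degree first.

R = [-3]

Step 1: lead(2x⁴ − 16x³ + 43x² − 29x − 48) ÷ lead(D) = 2x⁴ ÷ x² = 2x². Subtract (2x²)·D = 2x⁴ − 10x³ + 18x². Remainder: −6x³ + 25x² − 29x − 48.
Step 2: lead(−6x³ + 25x² − 29x − 48) ÷ lead(D) = −6x³ ÷ x² = −6x. Subtract (−6x)·D = −6x³ + 30x² − 54x. Remainder: −5x² + 25x − 48.
Step 3: lead(−5x² + 25x − 48) ÷ lead(D) = −5x² ÷ x² = −5. Subtract (−5)·D = −5x² + 25x − 45. Remainder: −3.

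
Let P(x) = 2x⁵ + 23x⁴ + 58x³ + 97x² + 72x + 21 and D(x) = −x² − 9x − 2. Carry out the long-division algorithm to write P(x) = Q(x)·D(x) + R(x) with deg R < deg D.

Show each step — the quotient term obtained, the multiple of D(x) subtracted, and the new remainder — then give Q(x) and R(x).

Step 1: lead(2x⁵ + 23x⁴ + 58x³ + 97x² + 72x + 21) ÷ lead(D) = 2x⁵ ÷ −x² = −2x³. Subtract (−2x³)·D = 2x⁵ + 18x⁴ + 4x³. Remainder: 5x⁴ + 54x³ + 97x² + 72x + 21.
Step 2: lead(5x⁴ + 54x³ + 97x² + 72x + 21) ÷ lead(D) = 5x⁴ ÷ −x² = −5x². Subtract (−5x²)·D = 5x⁴ + 45x³ + 10x². Remainder: 9x³ + 87x² + 72x + 21.
Step 3: lead(9x³ + 87x² + 72x + 21) ÷ lead(D) = 9x³ ÷ −x² = −9x. Subtract (−9x)·D = 9x³ + 81x² + 18x. Remainder: 6x² + 54x + 21.
Step 4: lead(6x² + 54x + 21) ÷ lead(D) = 6x² ÷ −x² = −6. Subtract (−6)·D = 6x² + 54x + 12. Remainder: 9.

Q(x) = −2x³ − 5x² − 9x − 6; R(x) = 9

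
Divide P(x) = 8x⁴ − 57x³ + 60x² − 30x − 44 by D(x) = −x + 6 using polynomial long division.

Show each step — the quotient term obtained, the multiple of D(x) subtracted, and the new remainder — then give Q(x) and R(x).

Q(x) = −8x³ + 9x² − 6x − 6; R(x) = −8

Step 1: lead(8x⁴ − 57x³ + 60x² − 30x − 44) ÷ lead(D) = 8x⁴ ÷ −x = −8x³. Subtract (−8x³)·D = 8x⁴ − 48x³. Remainder: −9x³ + 60x² − 30x − 44.
Step 2: lead(−9x³ + 60x² − 30x − 44) ÷ lead(D) = −9x³ ÷ −x = 9x². Subtract (9x²)·D = −9x³ + 54x². Remainder: 6x² − 30x − 44.
Step 3: lead(6x² − 30x − 44) ÷ lead(D) = 6x² ÷ −x = −6x. Subtract (−6x)·D = 6x² − 36x. Remainder: 6x − 44.
Step 4: lead(6x − 44) ÷ lead(D) = 6x ÷ −x = −6. Subtract (−6)·D = 6x − 36. Remainder: −8.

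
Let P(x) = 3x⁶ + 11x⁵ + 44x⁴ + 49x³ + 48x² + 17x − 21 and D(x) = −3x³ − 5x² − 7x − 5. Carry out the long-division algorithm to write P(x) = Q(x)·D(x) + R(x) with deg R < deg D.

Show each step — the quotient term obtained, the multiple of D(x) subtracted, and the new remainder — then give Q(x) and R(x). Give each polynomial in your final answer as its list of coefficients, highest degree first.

Step 1: lead(3x⁶ + 11x⁵ + 44x⁴ + 49x³ + 48x² + 17x − 21) ÷ lead(D) = 3x⁶ ÷ −3x³ = −x³. Subtract (−x³)·D = 3x⁶ + 5x⁵ + 7x⁴ + 5x³. Remainder: 6x⁵ + 37x⁴ + 44x³ + 48x² + 17x − 21.
Step 2: lead(6x⁵ + 37x⁴ + 44x³ + 48x² + 17x − 21) ÷ lead(D) = 6x⁵ ÷ −3x³ = −2x². Subtract (−2x²)·D = 6x⁵ + 10x⁴ + 14x³ + 10x². Remainder: 27x⁴ + 30x³ + 38x² + 17x − 21.
Step 3: lead(27x⁴ + 30x³ + 38x² + 17x − 21) ÷ lead(D) = 27x⁴ ÷ −3x³ = −9x. Subtract (−9x)·D = 27x⁴ + 45x³ + 63x² + 45x. Remainder: −15x³ − 25x² − 28x − 21.
Step 4: lead(−15x³ − 25x² − 28x − 21) ÷ lead(D) = −15x³ ÷ −3x³ = 5. Subtract (5)·D = −15x³ − 25x² − 35x − 25. Remainder: 7x + 4.

Q = [-1, -2, -9, 5]; R = [7, 4]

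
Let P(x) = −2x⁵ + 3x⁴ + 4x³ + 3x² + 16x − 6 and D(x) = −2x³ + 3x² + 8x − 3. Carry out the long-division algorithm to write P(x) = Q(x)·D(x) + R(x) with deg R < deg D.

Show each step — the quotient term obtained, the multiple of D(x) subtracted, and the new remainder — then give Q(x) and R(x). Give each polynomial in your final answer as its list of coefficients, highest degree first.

Q = [1, 0, 2]; R = [0]

Step 1: lead(−2x⁵ + 3x⁴ + 4x³ + 3x² + 16x − 6) ÷ lead(D) = −2x⁵ ÷ −2x³ = x². Subtract (x²)·D = −2x⁵ + 3x⁴ + 8x³ − 3x². Remainder: −4x³ + 6x² + 16x − 6.
Step 2: lead(−4x³ + 6x² + 16x − 6) ÷ lead(D) = −4x³ ÷ −2x³ = 2. Subtract (2)·D = −4x³ + 6x² + 16x − 6. Remainder: 0.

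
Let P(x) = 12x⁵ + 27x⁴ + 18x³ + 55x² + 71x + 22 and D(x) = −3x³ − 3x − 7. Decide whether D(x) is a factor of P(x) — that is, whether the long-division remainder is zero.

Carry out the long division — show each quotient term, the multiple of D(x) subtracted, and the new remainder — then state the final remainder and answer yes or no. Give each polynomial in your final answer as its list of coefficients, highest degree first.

R = [2, 8], so D(x) is not a factor of P(x). no

Step 1: lead(12x⁵ + 27x⁴ + 18x³ + 55x² + 71x + 22) ÷ lead(D) = 12x⁵ ÷ −3x³ = −4x². Subtract (−4x²)·D = 12x⁵ + 12x³ + 28x². Remainder: 27x⁴ + 6x³ + 27x² + 71x + 22.
Step 2: lead(27x⁴ + 6x³ + 27x² + 71x + 22) ÷ lead(D) = 27x⁴ ÷ −3x³ = −9x. Subtract (−9x)·D = 27x⁴ + 27x² + 63x. Remainder: 6x³ + 8x + 22.
Step 3: lead(6x³ + 8x + 22) ÷ lead(D) = 6x³ ÷ −3x³ = −2. Subtract (−2)·D = 6x³ + 6x + 14. Remainder: 2x + 8.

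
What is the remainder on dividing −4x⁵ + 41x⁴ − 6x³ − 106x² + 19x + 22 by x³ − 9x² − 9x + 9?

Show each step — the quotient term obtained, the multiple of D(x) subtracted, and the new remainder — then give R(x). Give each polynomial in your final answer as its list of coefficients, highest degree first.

Step 1: lead(−4x⁵ + 41x⁴ − 6x³ − 106x² + 19x + 22) ÷ lead(D) = −4x⁵ ÷ x³ = −4x². Subtract (−4x²)·D = −4x⁵ + 36x⁴ + 36x³ − 36x². Remainder: 5x⁴ − 42x³ − 70x² + 19x + 22.
Step 2: lead(5x⁴ − 42x³ − 70x² + 19x + 22) ÷ lead(D) = 5x⁴ ÷ x³ = 5x. Subtract (5x)·D = 5x⁴ − 45x³ − 45x² + 45x. Remainder: 3x³ − 25x² − 26x + 22.
Step 3: lead(3x³ − 25x² − 26x + 22) ÷ lead(D) = 3x³ ÷ x³ = 3. Subtract (3)·D = 3x³ − 27x² − 27x + 27. Remainder: 2x² + x − 5.

R = [2, 1, -5]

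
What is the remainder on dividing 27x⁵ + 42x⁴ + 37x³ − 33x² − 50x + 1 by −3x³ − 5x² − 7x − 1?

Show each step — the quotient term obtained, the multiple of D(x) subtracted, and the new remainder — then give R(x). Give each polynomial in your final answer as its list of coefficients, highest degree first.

R = [8]

Step 1: lead(27x⁵ + 42x⁴ + 37x³ − 33x² − 50x + 1) ÷ lead(D) = 27x⁵ ÷ −3x³ = −9x². Subtract (−9x²)·D = 27x⁵ + 45x⁴ + 63x³ + 9x². Remainder: −3x⁴ − 26x³ − 42x² − 50x + 1.
Step 2: lead(−3x⁴ − 26x³ − 42x² − 50x + 1) ÷ lead(D) = −3x⁴ ÷ −3x³ = x. Subtract (x)·D = −3x⁴ − 5x³ − 7x² − x. Remainder: −21x³ − 35x² − 49x + 1.
Step 3: lead(−21x³ − 35x² − 49x + 1) ÷ lead(D) = −21x³ ÷ −3x³ = 7. Subtract (7)·D = −21x³ − 35x² − 49x − 7. Remainder: 8.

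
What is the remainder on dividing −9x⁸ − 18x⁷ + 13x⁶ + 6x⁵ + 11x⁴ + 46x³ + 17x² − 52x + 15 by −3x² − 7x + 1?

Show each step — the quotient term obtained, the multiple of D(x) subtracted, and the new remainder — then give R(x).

R(x) = 3x + 8

Step 1: lead(−9x⁸ − 18x⁷ + 13x⁶ + 6x⁵ + 11x⁴ + 46x³ + 17x² − 52x + 15) ÷ lead(D) = −9x⁸ ÷ −3x² = 3x⁶. Subtract (3x⁶)·D = −9x⁸ − 21x⁷ + 3x⁶. Remainder: 3x⁷ + 10x⁶ + 6x⁵ + 11x⁴ + 46x³ + 17x² − 52x + 15.
Step 2: lead(3x⁷ + 10x⁶ + 6x⁵ + 11x⁴ + 46x³ + 17x² − 52x + 15) ÷ lead(D) = 3x⁷ ÷ −3x² = −x⁵. Subtract (−x⁵)·D = 3x⁷ + 7x⁶ − x⁵. Remainder: 3x⁶ + 7x⁵ + 11x⁴ + 46x³ + 17x² − 52x + 15.
Step 3: lead(3x⁶ + 7x⁵ + 11x⁴ + 46x³ + 17x² − 52x + 15) ÷ lead(D) = 3x⁶ ÷ −3x² = −x⁴. Subtract (−x⁴)·D = 3x⁶ + 7x⁵ − x⁴. Remainder: 12x⁴ + 46x³ + 17x² − 52x + 15.
Step 4: lead(12x⁴ + 46x³ + 17x² − 52x + 15) ÷ lead(D) = 12x⁴ ÷ −3x² = −4x². Subtract (−4x²)·D = 12x⁴ + 28x³ − 4x². Remainder: 18x³ + 21x² − 52x + 15.
Step 5: lead(18x³ + 21x² − 52x + 15) ÷ lead(D) = 18x³ ÷ −3x² = −6x. Subtract (−6x)·D = 18x³ + 42x² − 6x. Remainder: −21x² − 46x + 15.
Step 6: lead(−21x² − 46x + 15) ÷ lead(D) = −21x² ÷ −3x² = 7. Subtract (7)·D = −21x² − 49x + 7. Remainder: 3x + 8.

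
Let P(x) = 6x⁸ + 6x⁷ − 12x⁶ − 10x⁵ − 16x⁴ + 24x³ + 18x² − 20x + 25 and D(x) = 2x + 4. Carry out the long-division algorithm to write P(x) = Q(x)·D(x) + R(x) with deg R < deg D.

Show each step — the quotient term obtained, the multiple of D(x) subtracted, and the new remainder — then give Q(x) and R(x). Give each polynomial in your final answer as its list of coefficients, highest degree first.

Q = [3, -3, 0, -5, 2, 8, -7, 4]; R = [9]

Step 1: lead(6x⁸ + 6x⁷ − 12x⁶ − 10x⁵ − 16x⁴ + 24x³ + 18x² − 20x + 25) ÷ lead(D) = 6x⁸ ÷ 2x = 3x⁷. Subtract (3x⁷)·D = 6x⁸ + 12x⁷. Remainder: −6x⁷ − 12x⁶ − 10x⁵ − 16x⁴ + 24x³ + 18x² − 20x + 25.
Step 2: lead(−6x⁷ − 12x⁶ − 10x⁵ − 16x⁴ + 24x³ + 18x² − 20x + 25) ÷ lead(D) = −6x⁷ ÷ 2x = −3x⁶. Subtract (−3x⁶)·D = −6x⁷ − 12x⁶. Remainder: −10x⁵ − 16x⁴ + 24x³ + 18x² − 20x + 25.
Step 3: lead(−10x⁵ − 16x⁴ + 24x³ + 18x² − 20x + 25) ÷ lead(D) = −10x⁵ ÷ 2x = −5x⁴. Subtract (−5x⁴)·D = −10x⁵ − 20x⁴. Remainder: 4x⁴ + 24x³ + 18x² − 20x + 25.
Step 4: lead(4x⁴ + 24x³ + 18x² − 20x + 25) ÷ lead(D) = 4x⁴ ÷ 2x = 2x³. Subtract (2x³)·D = 4x⁴ + 8x³. Remainder: 16x³ + 18x² − 20x + 25.
Step 5: lead(16x³ + 18x² − 20x + 25) ÷ lead(D) = 16x³ ÷ 2x = 8x². Subtract (8x²)·D = 16x³ + 32x². Remainder: −14x² − 20x + 25.
Step 6: lead(−14x² − 20x + 25) ÷ lead(D) = −14x² ÷ 2x = −7x. Subtract (−7x)·D = −14x² − 28x. Remainder: 8x + 25.
Step 7: lead(8x + 25) ÷ lead(D) = 8x ÷ 2x = 4. Subtract (4)·D = 8x + 16. Remainder: 9.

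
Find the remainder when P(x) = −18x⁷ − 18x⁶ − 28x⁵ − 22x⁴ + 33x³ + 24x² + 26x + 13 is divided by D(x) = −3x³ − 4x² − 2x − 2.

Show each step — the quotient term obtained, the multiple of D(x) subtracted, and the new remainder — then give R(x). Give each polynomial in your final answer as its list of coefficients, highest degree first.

R = [-1]

Step 1: lead(−18x⁷ − 18x⁶ − 28x⁵ − 22x⁴ + 33x³ + 24x² + 26x + 13) ÷ lead(D) = −18x⁷ ÷ −3x³ = 6x⁴. Subtract (6x⁴)·D = −18x⁷ − 24x⁶ − 12x⁵ − 12x⁴. Remainder: 6x⁶ − 16x⁵ − 10x⁴ + 33x³ + 24x² + 26x + 13.
Step 2: lead(6x⁶ − 16x⁵ − 10x⁴ + 33x³ + 24x² + 26x + 13) ÷ lead(D) = 6x⁶ ÷ −3x³ = −2x³. Subtract (−2x³)·D = 6x⁶ + 8x⁵ + 4x⁴ + 4x³. Remainder: −24x⁵ − 14x⁴ + 29x³ + 24x² + 26x + 13.
Step 3: lead(−24x⁵ − 14x⁴ + 29x³ + 24x² + 26x + 13) ÷ lead(D) = −24x⁵ ÷ −3x³ = 8x². Subtract (8x²)·D = −24x⁵ − 32x⁴ − 16x³ − 16x². Remainder: 18x⁴ + 45x³ + 40x² + 26x + 13.
Step 4: lead(18x⁴ + 45x³ + 40x² + 26x + 13) ÷ lead(D) = 18x⁴ ÷ −3x³ = −6x. Subtract (−6x)·D = 18x⁴ + 24x³ + 12x² + 12x. Remainder: 21x³ + 28x² + 14x + 13.
Step 5: lead(21x³ + 28x² + 14x + 13) ÷ lead(D) = 21x³ ÷ −3x³ = −7. Subtract (−7)·D = 21x³ + 28x² + 14x + 14. Remainder: −1.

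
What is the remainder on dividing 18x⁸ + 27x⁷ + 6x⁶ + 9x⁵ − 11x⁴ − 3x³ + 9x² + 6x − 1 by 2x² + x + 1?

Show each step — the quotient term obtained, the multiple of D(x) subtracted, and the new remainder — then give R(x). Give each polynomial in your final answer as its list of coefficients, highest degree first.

Step 1: lead(18x⁸ + 27x⁷ + 6x⁶ + 9x⁵ − 11x⁴ − 3x³ + 9x² + 6x − 1) ÷ lead(D) = 18x⁸ ÷ 2x² = 9x⁶. Subtract (9x⁶)·D = 18x⁸ + 9x⁷ + 9x⁶. Remainder: 18x⁷ − 3x⁶ + 9x⁵ − 11x⁴ − 3x³ + 9x² + 6x − 1.
Step 2: lead(18x⁷ − 3x⁶ + 9x⁵ − 11x⁴ − 3x³ + 9x² + 6x − 1) ÷ lead(D) = 18x⁷ ÷ 2x² = 9x⁵. Subtract (9x⁵)·D = 18x⁷ + 9x⁶ + 9x⁵. Remainder: −12x⁶ − 11x⁴ − 3x³ + 9x² + 6x − 1.
Step 3: lead(−12x⁶ − 11x⁴ − 3x³ + 9x² + 6x − 1) ÷ lead(D) = −12x⁶ ÷ 2x² = −6x⁴. Subtract (−6x⁴)·D = −12x⁶ − 6x⁵ − 6x⁴. Remainder: 6x⁵ − 5x⁴ − 3x³ + 9x² + 6x − 1.
Step 4: lead(6x⁵ − 5x⁴ − 3x³ + 9x² + 6x − 1) ÷ lead(D) = 6x⁵ ÷ 2x² = 3x³. Subtract (3x³)·D = 6x⁵ + 3x⁴ + 3x³. Remainder: −8x⁴ − 6x³ + 9x² + 6x − 1.
Step 5: lead(−8x⁴ − 6x³ + 9x² + 6x − 1) ÷ lead(D) = −8x⁴ ÷ 2x² = −4x². Subtract (−4x²)·D = −8x⁴ − 4x³ − 4x². Remainder: −2x³ + 13x² + 6x − 1.
Step 6: lead(−2x³ + 13x² + 6x − 1) ÷ lead(D) = −2x³ ÷ 2x² = −x. Subtract (−x)·D = −2x³ − x² − x. Remainder: 14x² + 7x − 1.
Step 7: lead(14x² + 7x − 1) ÷ lead(D) = 14x² ÷ 2x² = 7. Subtract (7)·D = 14x² + 7x + 7. Remainder: −8.

R = [-8]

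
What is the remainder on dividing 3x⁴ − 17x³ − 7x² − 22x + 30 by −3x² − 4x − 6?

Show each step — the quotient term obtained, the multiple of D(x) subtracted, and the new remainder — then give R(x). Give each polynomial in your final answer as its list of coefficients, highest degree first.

Step 1: lead(3x⁴ − 17x³ − 7x² − 22x + 30) ÷ lead(D) = 3x⁴ ÷ −3x² = −x². Subtract (−x²)·D = 3x⁴ + 4x³ + 6x². Remainder: −21x³ − 13x² − 22x + 30.
Step 2: lead(−21x³ − 13x² − 22x + 30) ÷ lead(D) = −21x³ ÷ −3x² = 7x. Subtract (7x)·D = −21x³ − 28x² − 42x. Remainder: 15x² + 20x + 30.
Step 3: lead(15x² + 20x + 30) ÷ lead(D) = 15x² ÷ −3x² = −5. Subtract (−5)·D = 15x² + 20x + 30. Remainder: 0.

R = [0]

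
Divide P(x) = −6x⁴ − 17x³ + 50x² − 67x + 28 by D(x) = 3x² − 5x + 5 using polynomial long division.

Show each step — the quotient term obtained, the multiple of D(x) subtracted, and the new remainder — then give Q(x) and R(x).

Step 1: lead(−6x⁴ − 17x³ + 50x² − 67x + 28) ÷ lead(D) = −6x⁴ ÷ 3x² = −2x². Subtract (−2x²)·D = −6x⁴ + 10x³ − 10x². Remainder: −27x³ + 60x² − 67x + 28.
Step 2: lead(−27x³ + 60x² − 67x + 28) ÷ lead(D) = −27x³ ÷ 3x² = −9x. Subtract (−9x)·D = −27x³ + 45x² − 45x. Remainder: 15x² − 22x + 28.
Step 3: lead(15x² − 22x + 28) ÷ lead(D) = 15x² ÷ 3x² = 5. Subtract (5)·D = 15x² − 25x + 25. Remainder: 3x + 3.

Q(x) = −2x² − 9x + 5; R(x) = 3x + 3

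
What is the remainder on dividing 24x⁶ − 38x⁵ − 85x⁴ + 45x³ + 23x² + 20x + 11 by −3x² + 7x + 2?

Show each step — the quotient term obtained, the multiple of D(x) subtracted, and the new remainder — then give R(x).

R(x) = −5x + 5

Step 1: lead(24x⁶ − 38x⁵ − 85x⁴ + 45x³ + 23x² + 20x + 11) ÷ lead(D) = 24x⁶ ÷ −3x² = −8x⁴. Subtract (−8x⁴)·D = 24x⁶ − 56x⁵ − 16x⁴. Remainder: 18x⁵ − 69x⁴ + 45x³ + 23x² + 20x + 11.
Step 2: lead(18x⁵ − 69x⁴ + 45x³ + 23x² + 20x + 11) ÷ lead(D) = 18x⁵ ÷ −3x² = −6x³. Subtract (−6x³)·D = 18x⁵ − 42x⁴ − 12x³. Remainder: −27x⁴ + 57x³ + 23x² + 20x + 11.
Step 3: lead(−27x⁴ + 57x³ + 23x² + 20x + 11) ÷ lead(D) = −27x⁴ ÷ −3x² = 9x². Subtract (9x²)·D = −27x⁴ + 63x³ + 18x². Remainder: −6x³ + 5x² + 20x + 11.
Step 4: lead(−6x³ + 5x² + 20x + 11) ÷ lead(D) = −6x³ ÷ −3x² = 2x. Subtract (2x)·D = −6x³ + 14x² + 4x. Remainder: −9x² + 16x + 11.
Step 5: lead(−9x² + 16x + 11) ÷ lead(D) = −9x² ÷ −3x² = 3. Subtract (3)·D = −9x² + 21x + 6. Remainder: −5x + 5.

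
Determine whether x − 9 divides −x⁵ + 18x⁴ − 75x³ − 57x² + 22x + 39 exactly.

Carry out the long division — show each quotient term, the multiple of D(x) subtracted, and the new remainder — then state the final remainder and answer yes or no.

Step 1: lead(−x⁵ + 18x⁴ − 75x³ − 57x² + 22x + 39) ÷ lead(D) = −x⁵ ÷ x = −x⁴. Subtract (−x⁴)·D = −x⁵ + 9x⁴. Remainder: 9x⁴ − 75x³ − 57x² + 22x + 39.
Step 2: lead(9x⁴ − 75x³ − 57x² + 22x + 39) ÷ lead(D) = 9x⁴ ÷ x = 9x³. Subtract (9x³)·D = 9x⁴ − 81x³. Remainder: 6x³ − 57x² + 22x + 39.
Step 3: lead(6x³ − 57x² + 22x + 39) ÷ lead(D) = 6x³ ÷ x = 6x². Subtract (6x²)·D = 6x³ − 54x². Remainder: −3x² + 22x + 39.
Step 4: lead(−3x² + 22x + 39) ÷ lead(D) = −3x² ÷ x = −3x. Subtract (−3x)·D = −3x² + 27x. Remainder: −5x + 39.
Step 5: lead(−5x + 39) ÷ lead(D) = −5x ÷ x = −5. Subtract (−5)·D = −5x + 45. Remainder: −6.

R(x) = −6, so D(x) is not a factor of P(x). no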